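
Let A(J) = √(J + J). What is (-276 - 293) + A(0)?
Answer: -569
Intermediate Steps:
A(J) = √2*√J (A(J) = √(2*J) = √2*√J)
(-276 - 293) + A(0) = (-276 - 293) + √2*√0 = -569 + √2*0 = -569 + 0 = -569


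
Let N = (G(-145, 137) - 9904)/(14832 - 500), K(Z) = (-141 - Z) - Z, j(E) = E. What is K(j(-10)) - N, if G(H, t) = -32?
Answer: -431059/3583 ≈ -120.31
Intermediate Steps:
K(Z) = -141 - 2*Z
N = -2484/3583 (N = (-32 - 9904)/(14832 - 500) = -9936/14332 = -9936*1/14332 = -2484/3583 ≈ -0.69327)
K(j(-10)) - N = (-141 - 2*(-10)) - 1*(-2484/3583) = (-141 + 20) + 2484/3583 = -121 + 2484/3583 = -431059/3583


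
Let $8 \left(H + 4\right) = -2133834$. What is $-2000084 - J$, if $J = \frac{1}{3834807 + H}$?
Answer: $- \frac{28545788872784}{14272295} \approx -2.0001 \cdot 10^{6}$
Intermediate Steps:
$H = - \frac{1066933}{4}$ ($H = -4 + \frac{1}{8} \left(-2133834\right) = -4 - \frac{1066917}{4} = - \frac{1066933}{4} \approx -2.6673 \cdot 10^{5}$)
$J = \frac{4}{14272295}$ ($J = \frac{1}{3834807 - \frac{1066933}{4}} = \frac{1}{\frac{14272295}{4}} = \frac{4}{14272295} \approx 2.8026 \cdot 10^{-7}$)
$-2000084 - J = -2000084 - \frac{4}{14272295} = - \frac{28545788872784}{14272295}$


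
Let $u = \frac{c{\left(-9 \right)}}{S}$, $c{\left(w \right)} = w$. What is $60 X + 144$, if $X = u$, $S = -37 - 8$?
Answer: $156$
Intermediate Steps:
$S = -45$ ($S = -37 - 8 = -45$)
$u = \frac{1}{5}$ ($u = - \frac{9}{-45} = \left(-9\right) \left(- \frac{1}{45}\right) = \frac{1}{5} \approx 0.2$)
$X = \frac{1}{5} \approx 0.2$
$60 X + 144 = 60 \cdot \frac{1}{5} + 144 = 12 + 144 = 156$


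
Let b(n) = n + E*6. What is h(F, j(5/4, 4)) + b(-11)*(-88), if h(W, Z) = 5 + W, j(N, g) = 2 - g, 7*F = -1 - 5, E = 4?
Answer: -7979/7 ≈ -1139.9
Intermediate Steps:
F = -6/7 (F = (-1 - 5)/7 = (⅐)*(-6) = -6/7 ≈ -0.85714)
b(n) = 24 + n (b(n) = n + 4*6 = n + 24 = 24 + n)
h(F, j(5/4, 4)) + b(-11)*(-88) = (5 - 6/7) + (24 - 11)*(-88) = 29/7 + 13*(-88) = 29/7 - 1144 = -7979/7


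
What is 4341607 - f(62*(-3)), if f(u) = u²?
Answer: 4307011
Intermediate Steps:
4341607 - f(62*(-3)) = 4341607 - (62*(-3))² = 4341607 - 1*(-186)² = 4341607 - 1*34596 = 4341607 - 34596 = 4307011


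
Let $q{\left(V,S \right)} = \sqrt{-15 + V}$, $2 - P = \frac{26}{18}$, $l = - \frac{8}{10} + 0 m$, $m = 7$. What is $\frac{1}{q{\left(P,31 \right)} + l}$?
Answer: $- \frac{90}{1697} - \frac{75 i \sqrt{130}}{3394} \approx -0.053035 - 0.25195 i$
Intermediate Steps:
$l = - \frac{4}{5}$ ($l = - \frac{8}{10} + 0 \cdot 7 = \left(-8\right) \frac{1}{10} + 0 = - \frac{4}{5} + 0 = - \frac{4}{5} \approx -0.8$)
$P = \frac{5}{9}$ ($P = 2 - \frac{26}{18} = 2 - 26 \cdot \frac{1}{18} = 2 - \frac{13}{9} = \frac{5}{9} \approx 0.55556$)
$\frac{1}{q{\left(P,31 \right)} + l} = \frac{1}{\sqrt{-15 + \frac{5}{9}} - \frac{4}{5}} = \frac{1}{\sqrt{- \frac{130}{9}} - \frac{4}{5}} = \frac{1}{\frac{i \sqrt{130}}{3} - \frac{4}{5}} = \frac{1}{- \frac{4}{5} + \frac{i \sqrt{130}}{3}}$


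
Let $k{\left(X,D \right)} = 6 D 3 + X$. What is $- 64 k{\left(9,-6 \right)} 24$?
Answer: $152064$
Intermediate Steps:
$k{\left(X,D \right)} = X + 18 D$ ($k{\left(X,D \right)} = 18 D + X = X + 18 D$)
$- 64 k{\left(9,-6 \right)} 24 = - 64 \left(9 + 18 \left(-6\right)\right) 24 = - 64 \left(9 - 108\right) 24 = \left(-64\right) \left(-99\right) 24 = 6336 \cdot 24 = 152064$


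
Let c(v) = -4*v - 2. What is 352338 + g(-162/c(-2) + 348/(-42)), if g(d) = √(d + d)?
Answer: 352338 + I*√3458/7 ≈ 3.5234e+5 + 8.4007*I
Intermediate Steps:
c(v) = -2 - 4*v
g(d) = √2*√d (g(d) = √(2*d) = √2*√d)
352338 + g(-162/c(-2) + 348/(-42)) = 352338 + √2*√(-162/(-2 - 4*(-2)) + 348/(-42)) = 352338 + √2*√(-162/(-2 + 8) + 348*(-1/42)) = 352338 + √2*√(-162/6 - 58/7) = 352338 + √2*√(-162*⅙ - 58/7) = 352338 + √2*√(-27 - 58/7) = 352338 + √2*√(-247/7) = 352338 + √2*(I*√1729/7) = 352338 + I*√3458/7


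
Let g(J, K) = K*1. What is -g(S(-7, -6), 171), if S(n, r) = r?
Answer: -171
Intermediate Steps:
g(J, K) = K
-g(S(-7, -6), 171) = -1*171 = -171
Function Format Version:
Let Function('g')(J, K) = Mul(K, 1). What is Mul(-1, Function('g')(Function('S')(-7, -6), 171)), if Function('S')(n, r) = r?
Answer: -171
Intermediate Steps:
Function('g')(J, K) = K
Mul(-1, Function('g')(Function('S')(-7, -6), 171)) = Mul(-1, 171) = -171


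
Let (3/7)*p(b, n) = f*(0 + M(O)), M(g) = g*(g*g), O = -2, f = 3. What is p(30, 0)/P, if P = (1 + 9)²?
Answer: -14/25 ≈ -0.56000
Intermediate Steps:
P = 100 (P = 10² = 100)
M(g) = g³ (M(g) = g*g² = g³)
p(b, n) = -56 (p(b, n) = 7*(3*(0 + (-2)³))/3 = 7*(3*(0 - 8))/3 = 7*(3*(-8))/3 = (7/3)*(-24) = -56)
p(30, 0)/P = -56/100 = -56*1/100 = -14/25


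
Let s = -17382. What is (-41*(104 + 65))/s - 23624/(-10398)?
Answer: 80446685/30123006 ≈ 2.6706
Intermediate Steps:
(-41*(104 + 65))/s - 23624/(-10398) = -41*(104 + 65)/(-17382) - 23624/(-10398) = -41*169*(-1/17382) - 23624*(-1/10398) = -6929*(-1/17382) + 11812/5199 = 6929/17382 + 11812/5199 = 80446685/30123006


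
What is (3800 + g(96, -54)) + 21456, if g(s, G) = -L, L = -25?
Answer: 25281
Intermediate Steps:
g(s, G) = 25 (g(s, G) = -1*(-25) = 25)
(3800 + g(96, -54)) + 21456 = (3800 + 25) + 21456 = 3825 + 21456 = 25281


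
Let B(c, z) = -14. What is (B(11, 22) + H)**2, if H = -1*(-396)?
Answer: 145924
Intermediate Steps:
H = 396
(B(11, 22) + H)**2 = (-14 + 396)**2 = 382**2 = 145924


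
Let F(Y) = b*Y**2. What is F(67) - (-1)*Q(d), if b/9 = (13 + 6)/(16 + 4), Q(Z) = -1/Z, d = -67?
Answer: 51430493/1340 ≈ 38381.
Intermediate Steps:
b = 171/20 (b = 9*((13 + 6)/(16 + 4)) = 9*(19/20) = 171/20 ≈ 8.5500)
F(Y) = 171*Y**2/20
F(67) - (-1)*Q(d) = (171/20)*67**2 - (-1)*(-1/(-67)) = (171/20)*4489 - (-1)*(-1*(-1/67)) = 767619/20 - (-1)/67 = 767619/20 - 1*(-1/67) = 767619/20 + 1/67 = 51430493/1340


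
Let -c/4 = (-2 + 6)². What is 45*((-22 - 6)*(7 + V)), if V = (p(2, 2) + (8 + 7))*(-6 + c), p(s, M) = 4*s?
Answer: 2019780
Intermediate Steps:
c = -64 (c = -4*(-2 + 6)² = -4*4² = -4*16 = -64)
V = -1610 (V = (4*2 + (8 + 7))*(-6 - 64) = (8 + 15)*(-70) = 23*(-70) = -1610)
45*((-22 - 6)*(7 + V)) = 45*((-22 - 6)*(7 - 1610)) = 45*(-28*(-1603)) = 45*44884 = 2019780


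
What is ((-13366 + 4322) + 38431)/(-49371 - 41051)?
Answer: -29387/90422 ≈ -0.32500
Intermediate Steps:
((-13366 + 4322) + 38431)/(-49371 - 41051) = (-9044 + 38431)/(-90422) = 29387*(-1/90422) = -29387/90422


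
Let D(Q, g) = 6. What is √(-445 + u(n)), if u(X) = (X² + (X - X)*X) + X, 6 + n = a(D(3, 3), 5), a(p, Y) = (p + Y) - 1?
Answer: 5*I*√17 ≈ 20.616*I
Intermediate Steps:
a(p, Y) = -1 + Y + p (a(p, Y) = (Y + p) - 1 = -1 + Y + p)
n = 4 (n = -6 + (-1 + 5 + 6) = -6 + 10 = 4)
u(X) = X + X² (u(X) = (X² + 0*X) + X = (X² + 0) + X = X² + X = X + X²)
√(-445 + u(n)) = √(-445 + 4*(1 + 4)) = √(-445 + 4*5) = √(-445 + 20) = √(-425) = 5*I*√17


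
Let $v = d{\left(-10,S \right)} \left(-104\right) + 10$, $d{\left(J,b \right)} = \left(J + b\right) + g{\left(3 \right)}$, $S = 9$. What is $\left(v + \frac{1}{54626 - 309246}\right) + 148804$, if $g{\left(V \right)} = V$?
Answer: $\frac{37838059719}{254620} \approx 1.4861 \cdot 10^{5}$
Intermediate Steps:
$d{\left(J,b \right)} = 3 + J + b$ ($d{\left(J,b \right)} = \left(J + b\right) + 3 = 3 + J + b$)
$v = -198$ ($v = \left(3 - 10 + 9\right) \left(-104\right) + 10 = 2 \left(-104\right) + 10 = -208 + 10 = -198$)
$\left(v + \frac{1}{54626 - 309246}\right) + 148804 = \left(-198 + \frac{1}{54626 - 309246}\right) + 148804 = \left(-198 + \frac{1}{-254620}\right) + 148804 = \left(-198 - \frac{1}{254620}\right) + 148804 = - \frac{50414761}{254620} + 148804 = \frac{37838059719}{254620}$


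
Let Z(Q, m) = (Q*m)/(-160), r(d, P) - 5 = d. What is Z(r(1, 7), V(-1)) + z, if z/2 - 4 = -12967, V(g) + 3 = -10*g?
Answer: -2074101/80 ≈ -25926.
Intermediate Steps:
r(d, P) = 5 + d
V(g) = -3 - 10*g
z = -25926 (z = 8 + 2*(-12967) = 8 - 25934 = -25926)
Z(Q, m) = -Q*m/160 (Z(Q, m) = (Q*m)*(-1/160) = -Q*m/160)
Z(r(1, 7), V(-1)) + z = -(5 + 1)*(-3 - 10*(-1))/160 - 25926 = -1/160*6*(-3 + 10) - 25926 = -1/160*6*7 - 25926 = -21/80 - 25926 = -2074101/80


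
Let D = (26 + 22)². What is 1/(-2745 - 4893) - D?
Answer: -17597953/7638 ≈ -2304.0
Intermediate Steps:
D = 2304 (D = 48² = 2304)
1/(-2745 - 4893) - D = 1/(-2745 - 4893) - 1*2304 = 1/(-7638) - 2304 = -1/7638 - 2304 = -17597953/7638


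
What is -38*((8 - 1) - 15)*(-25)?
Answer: -7600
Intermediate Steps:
-38*((8 - 1) - 15)*(-25) = -38*(7 - 15)*(-25) = -38*(-8)*(-25) = 304*(-25) = -7600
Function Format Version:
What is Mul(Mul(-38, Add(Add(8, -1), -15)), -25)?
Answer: -7600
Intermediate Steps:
Mul(Mul(-38, Add(Add(8, -1), -15)), -25) = Mul(Mul(-38, Add(7, -15)), -25) = Mul(Mul(-38, -8), -25) = Mul(304, -25) = -7600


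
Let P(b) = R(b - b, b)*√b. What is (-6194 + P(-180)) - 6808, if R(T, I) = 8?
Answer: -13002 + 48*I*√5 ≈ -13002.0 + 107.33*I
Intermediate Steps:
P(b) = 8*√b
(-6194 + P(-180)) - 6808 = (-6194 + 8*√(-180)) - 6808 = (-6194 + 8*(6*I*√5)) - 6808 = (-6194 + 48*I*√5) - 6808 = -13002 + 48*I*√5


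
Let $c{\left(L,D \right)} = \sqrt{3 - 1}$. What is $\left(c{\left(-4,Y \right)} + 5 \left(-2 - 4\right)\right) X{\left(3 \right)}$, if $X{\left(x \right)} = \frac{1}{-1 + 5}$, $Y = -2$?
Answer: $- \frac{15}{2} + \frac{\sqrt{2}}{4} \approx -7.1464$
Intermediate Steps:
$c{\left(L,D \right)} = \sqrt{2}$
$X{\left(x \right)} = \frac{1}{4}$
$\left(c{\left(-4,Y \right)} + 5 \left(-2 - 4\right)\right) X{\left(3 \right)} = \left(\sqrt{2} + 5 \left(-2 - 4\right)\right) \frac{1}{4} = \left(\sqrt{2} + 5 \left(-6\right)\right) \frac{1}{4} = \left(\sqrt{2} - 30\right) \frac{1}{4} = \left(-30 + \sqrt{2}\right) \frac{1}{4} = - \frac{15}{2} + \frac{\sqrt{2}}{4}$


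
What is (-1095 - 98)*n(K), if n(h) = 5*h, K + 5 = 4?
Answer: 5965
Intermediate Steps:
K = -1 (K = -5 + 4 = -1)
(-1095 - 98)*n(K) = (-1095 - 98)*(5*(-1)) = -1193*(-5) = 5965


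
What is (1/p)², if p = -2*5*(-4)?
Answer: 1/1600 ≈ 0.00062500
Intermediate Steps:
p = 40 (p = -10*(-4) = 40)
(1/p)² = (1/40)² = 1/1600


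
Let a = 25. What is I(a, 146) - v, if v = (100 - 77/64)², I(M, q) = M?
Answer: -39877929/4096 ≈ -9735.8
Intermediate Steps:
v = 39980329/4096 (v = (100 - 77*1/64)² = (100 - 77/64)² = (6323/64)² = 39980329/4096 ≈ 9760.8)
I(a, 146) - v = 25 - 1*39980329/4096 = 25 - 39980329/4096 = -39877929/4096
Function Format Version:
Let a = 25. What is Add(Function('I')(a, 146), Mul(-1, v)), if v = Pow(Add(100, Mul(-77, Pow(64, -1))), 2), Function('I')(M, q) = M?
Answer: Rational(-39877929, 4096) ≈ -9735.8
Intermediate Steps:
v = Rational(39980329, 4096) (v = Pow(Add(100, Mul(-77, Rational(1, 64))), 2) = Pow(Add(100, Rational(-77, 64)), 2) = Pow(Rational(6323, 64), 2) = Rational(39980329, 4096) ≈ 9760.8)
Add(Function('I')(a, 146), Mul(-1, v)) = Add(25, Mul(-1, Rational(39980329, 4096))) = Add(25, Rational(-39980329, 4096)) = Rational(-39877929, 4096)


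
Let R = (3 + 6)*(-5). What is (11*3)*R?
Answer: -1485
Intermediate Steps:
R = -45 (R = 9*(-5) = -45)
(11*3)*R = (11*3)*(-45) = 33*(-45) = -1485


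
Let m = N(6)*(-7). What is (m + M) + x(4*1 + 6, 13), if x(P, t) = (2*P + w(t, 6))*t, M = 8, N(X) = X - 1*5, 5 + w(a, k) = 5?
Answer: 261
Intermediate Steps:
w(a, k) = 0 (w(a, k) = -5 + 5 = 0)
N(X) = -5 + X (N(X) = X - 5 = -5 + X)
m = -7 (m = (-5 + 6)*(-7) = 1*(-7) = -7)
x(P, t) = 2*P*t (x(P, t) = (2*P + 0)*t = (2*P)*t = 2*P*t)
(m + M) + x(4*1 + 6, 13) = (-7 + 8) + 2*(4*1 + 6)*13 = 1 + 2*(4 + 6)*13 = 1 + 2*10*13 = 1 + 260 = 261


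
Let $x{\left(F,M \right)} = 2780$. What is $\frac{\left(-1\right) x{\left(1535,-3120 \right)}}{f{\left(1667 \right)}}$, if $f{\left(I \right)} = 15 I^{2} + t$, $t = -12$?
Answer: $- \frac{2780}{41683323} \approx -6.6693 \cdot 10^{-5}$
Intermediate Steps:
$f{\left(I \right)} = -12 + 15 I^{2}$ ($f{\left(I \right)} = 15 I^{2} - 12 = -12 + 15 I^{2}$)
$\frac{\left(-1\right) x{\left(1535,-3120 \right)}}{f{\left(1667 \right)}} = \frac{\left(-1\right) 2780}{-12 + 15 \cdot 1667^{2}} = - \frac{2780}{-12 + 15 \cdot 2778889} = - \frac{2780}{-12 + 41683335} = - \frac{2780}{41683323}$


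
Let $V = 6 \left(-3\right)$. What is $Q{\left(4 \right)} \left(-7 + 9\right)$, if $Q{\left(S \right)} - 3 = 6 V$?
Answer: $-210$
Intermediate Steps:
$V = -18$
$Q{\left(S \right)} = -105$ ($Q{\left(S \right)} = 3 + 6 \left(-18\right) = 3 - 108 = -105$)
$Q{\left(4 \right)} \left(-7 + 9\right) = - 105 \left(-7 + 9\right) = \left(-105\right) 2 = -210$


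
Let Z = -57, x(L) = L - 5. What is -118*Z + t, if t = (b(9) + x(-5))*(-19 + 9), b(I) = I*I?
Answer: 6016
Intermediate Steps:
x(L) = -5 + L
b(I) = I²
t = -710 (t = (9² + (-5 - 5))*(-19 + 9) = (81 - 10)*(-10) = 71*(-10) = -710)
-118*Z + t = -118*(-57) - 710 = 6726 - 710 = 6016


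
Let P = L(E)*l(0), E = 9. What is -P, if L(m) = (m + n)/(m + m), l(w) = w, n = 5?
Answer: 0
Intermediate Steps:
L(m) = (5 + m)/(2*m) (L(m) = (m + 5)/(m + m) = (5 + m)/((2*m)) = (5 + m)*(1/(2*m)) = (5 + m)/(2*m))
P = 0 (P = ((½)*(5 + 9)/9)*0 = ((½)*(⅑)*14)*0 = (7/9)*0 = 0)
-P = -1*0 = 0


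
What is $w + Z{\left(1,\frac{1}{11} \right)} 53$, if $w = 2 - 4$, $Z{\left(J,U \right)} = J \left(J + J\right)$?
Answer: $104$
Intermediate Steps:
$Z{\left(J,U \right)} = 2 J^{2}$ ($Z{\left(J,U \right)} = J 2 J = 2 J^{2}$)
$w = -2$ ($w = 2 - 4 = -2$)
$w + Z{\left(1,\frac{1}{11} \right)} 53 = -2 + 2 \cdot 1^{2} \cdot 53 = -2 + 2 \cdot 1 \cdot 53 = -2 + 2 \cdot 53 = -2 + 106 = 104$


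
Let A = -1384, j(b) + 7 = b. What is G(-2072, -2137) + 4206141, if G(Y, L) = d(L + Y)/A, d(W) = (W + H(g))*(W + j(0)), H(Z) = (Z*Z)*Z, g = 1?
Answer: 725444777/173 ≈ 4.1933e+6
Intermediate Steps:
j(b) = -7 + b
H(Z) = Z³ (H(Z) = Z²*Z = Z³)
d(W) = (1 + W)*(-7 + W) (d(W) = (W + 1³)*(W + (-7 + 0)) = (W + 1)*(W - 7) = (1 + W)*(-7 + W))
G(Y, L) = 7/1384 - (L + Y)²/1384 + 3*L/692 + 3*Y/692 (G(Y, L) = (-7 + (L + Y)² - 6*(L + Y))/(-1384) = (-7 + (L + Y)² + (-6*L - 6*Y))*(-1/1384) = (-7 + (L + Y)² - 6*L - 6*Y)*(-1/1384) = 7/1384 - (L + Y)²/1384 + 3*L/692 + 3*Y/692)
G(-2072, -2137) + 4206141 = (7/1384 - (-2137 - 2072)²/1384 + (3/692)*(-2137) + (3/692)*(-2072)) + 4206141 = (7/1384 - 1/1384*(-4209)² - 6411/692 - 1554/173) + 4206141 = (7/1384 - 1/1384*17715681 - 6411/692 - 1554/173) + 4206141 = (7/1384 - 17715681/1384 - 6411/692 - 1554/173) + 4206141 = -2217616/173 + 4206141 = 725444777/173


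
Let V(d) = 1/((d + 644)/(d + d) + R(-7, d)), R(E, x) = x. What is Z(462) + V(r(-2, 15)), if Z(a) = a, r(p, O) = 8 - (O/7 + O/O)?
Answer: 7878724/17053 ≈ 462.01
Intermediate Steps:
r(p, O) = 7 - O/7 (r(p, O) = 8 - (O*(⅐) + 1) = 8 - (O/7 + 1) = 8 - (1 + O/7) = 8 + (-1 - O/7) = 7 - O/7)
V(d) = 1/(d + (644 + d)/(2*d)) (V(d) = 1/((d + 644)/(d + d) + d) = 1/((644 + d)/((2*d)) + d) = 1/((644 + d)*(1/(2*d)) + d) = 1/((644 + d)/(2*d) + d) = 1/(d + (644 + d)/(2*d)))
Z(462) + V(r(-2, 15)) = 462 + 2*(7 - ⅐*15)/(644 + (7 - ⅐*15) + 2*(7 - ⅐*15)²) = 462 + 2*(7 - 15/7)/(644 + (7 - 15/7) + 2*(7 - 15/7)²) = 462 + 2*(34/7)/(644 + 34/7 + 2*(34/7)²) = 462 + 2*(34/7)/(644 + 34/7 + 2*(1156/49)) = 462 + 2*(34/7)/(644 + 34/7 + 2312/49) = 462 + 2*(34/7)/(34106/49) = 462 + 2*(34/7)*(49/34106) = 462 + 238/17053 = 7878724/17053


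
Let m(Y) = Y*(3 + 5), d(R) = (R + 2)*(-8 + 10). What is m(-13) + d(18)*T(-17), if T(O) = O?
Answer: -784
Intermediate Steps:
d(R) = 4 + 2*R (d(R) = (2 + R)*2 = 4 + 2*R)
m(Y) = 8*Y (m(Y) = Y*8 = 8*Y)
m(-13) + d(18)*T(-17) = 8*(-13) + (4 + 2*18)*(-17) = -104 + (4 + 36)*(-17) = -104 + 40*(-17) = -104 - 680 = -784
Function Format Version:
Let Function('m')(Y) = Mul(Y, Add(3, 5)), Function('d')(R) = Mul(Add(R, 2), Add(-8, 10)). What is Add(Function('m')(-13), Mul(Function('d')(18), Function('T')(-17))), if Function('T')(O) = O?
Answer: -784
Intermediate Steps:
Function('d')(R) = Add(4, Mul(2, R)) (Function('d')(R) = Mul(Add(2, R), 2) = Add(4, Mul(2, R)))
Function('m')(Y) = Mul(8, Y) (Function('m')(Y) = Mul(Y, 8) = Mul(8, Y))
Add(Function('m')(-13), Mul(Function('d')(18), Function('T')(-17))) = Add(Mul(8, -13), Mul(Add(4, Mul(2, 18)), -17)) = Add(-104, Mul(Add(4, 36), -17)) = Add(-104, Mul(40, -17)) = Add(-104, -680) = -784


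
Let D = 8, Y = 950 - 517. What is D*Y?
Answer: 3464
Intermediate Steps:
Y = 433
D*Y = 8*433 = 3464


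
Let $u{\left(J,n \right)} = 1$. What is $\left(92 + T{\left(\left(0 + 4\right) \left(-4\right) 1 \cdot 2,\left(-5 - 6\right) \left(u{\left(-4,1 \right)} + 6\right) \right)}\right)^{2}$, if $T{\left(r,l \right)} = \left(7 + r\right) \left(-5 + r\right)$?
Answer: $1034289$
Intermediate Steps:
$T{\left(r,l \right)} = \left(-5 + r\right) \left(7 + r\right)$
$\left(92 + T{\left(\left(0 + 4\right) \left(-4\right) 1 \cdot 2,\left(-5 - 6\right) \left(u{\left(-4,1 \right)} + 6\right) \right)}\right)^{2} = \left(92 + \left(-35 + \left(\left(0 + 4\right) \left(-4\right) 1 \cdot 2\right)^{2} + 2 \left(0 + 4\right) \left(-4\right) 1 \cdot 2\right)\right)^{2} = \left(92 + \left(-35 + \left(4 \left(-4\right) 2\right)^{2} + 2 \cdot 4 \left(-4\right) 2\right)\right)^{2} = \left(92 + \left(-35 + \left(\left(-16\right) 2\right)^{2} + 2 \left(\left(-16\right) 2\right)\right)\right)^{2} = \left(92 + \left(-35 + \left(-32\right)^{2} + 2 \left(-32\right)\right)\right)^{2} = \left(92 - -925\right)^{2} = \left(92 + 925\right)^{2} = 1017^{2} = 1034289$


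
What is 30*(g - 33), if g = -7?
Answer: -1200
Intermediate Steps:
30*(g - 33) = 30*(-7 - 33) = 30*(-40) = -1200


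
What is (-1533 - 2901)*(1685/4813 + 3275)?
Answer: -69898728840/4813 ≈ -1.4523e+7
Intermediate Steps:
(-1533 - 2901)*(1685/4813 + 3275) = -4434*(1685*(1/4813) + 3275) = -4434*(1685/4813 + 3275) = -4434*15764260/4813 = -69898728840/4813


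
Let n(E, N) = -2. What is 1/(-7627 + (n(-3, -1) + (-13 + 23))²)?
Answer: -1/7563 ≈ -0.00013222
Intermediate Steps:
1/(-7627 + (n(-3, -1) + (-13 + 23))²) = 1/(-7627 + (-2 + (-13 + 23))²) = 1/(-7627 + (-2 + 10)²) = 1/(-7627 + 8²) = 1/(-7627 + 64) = 1/(-7563) = -1/7563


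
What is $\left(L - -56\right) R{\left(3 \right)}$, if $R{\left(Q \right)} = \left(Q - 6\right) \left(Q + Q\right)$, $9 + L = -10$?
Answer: $-666$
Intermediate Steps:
$L = -19$ ($L = -9 - 10 = -19$)
$R{\left(Q \right)} = 2 Q \left(-6 + Q\right)$ ($R{\left(Q \right)} = \left(-6 + Q\right) 2 Q = 2 Q \left(-6 + Q\right)$)
$\left(L - -56\right) R{\left(3 \right)} = \left(-19 - -56\right) 2 \cdot 3 \left(-6 + 3\right) = \left(-19 + \left(-3 + 59\right)\right) 2 \cdot 3 \left(-3\right) = \left(-19 + 56\right) \left(-18\right) = 37 \left(-18\right) = -666$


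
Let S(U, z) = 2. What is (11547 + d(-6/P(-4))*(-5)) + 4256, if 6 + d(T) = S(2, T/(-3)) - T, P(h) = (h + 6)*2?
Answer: 31631/2 ≈ 15816.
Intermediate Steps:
P(h) = 12 + 2*h (P(h) = (6 + h)*2 = 12 + 2*h)
d(T) = -4 - T (d(T) = -6 + (2 - T) = -4 - T)
(11547 + d(-6/P(-4))*(-5)) + 4256 = (11547 + (-4 - (-6)/(12 + 2*(-4)))*(-5)) + 4256 = (11547 + (-4 - (-6)/(12 - 8))*(-5)) + 4256 = (11547 + (-4 - (-6)/4)*(-5)) + 4256 = (11547 + (-4 - 1*(-3/2))*(-5)) + 4256 = (11547 + (-4 + 3/2)*(-5)) + 4256 = (11547 - 5/2*(-5)) + 4256 = (11547 + 25/2) + 4256 = 23119/2 + 4256 = 31631/2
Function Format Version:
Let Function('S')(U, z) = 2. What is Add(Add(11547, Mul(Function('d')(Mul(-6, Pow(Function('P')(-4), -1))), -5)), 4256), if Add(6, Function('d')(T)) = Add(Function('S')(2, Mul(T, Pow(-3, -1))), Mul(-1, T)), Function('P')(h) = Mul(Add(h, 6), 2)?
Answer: Rational(31631, 2) ≈ 15816.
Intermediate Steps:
Function('P')(h) = Add(12, Mul(2, h)) (Function('P')(h) = Mul(Add(6, h), 2) = Add(12, Mul(2, h)))
Function('d')(T) = Add(-4, Mul(-1, T)) (Function('d')(T) = Add(-6, Add(2, Mul(-1, T))) = Add(-4, Mul(-1, T)))
Add(Add(11547, Mul(Function('d')(Mul(-6, Pow(Function('P')(-4), -1))), -5)), 4256) = Add(Add(11547, Mul(Add(-4, Mul(-1, Mul(-6, Pow(Add(12, Mul(2, -4)), -1)))), -5)), 4256) = Add(Add(11547, Mul(Add(-4, Mul(-1, Mul(-6, Pow(Add(12, -8), -1)))), -5)), 4256) = Add(Add(11547, Mul(Add(-4, Mul(-1, Mul(-6, Pow(4, -1)))), -5)), 4256) = Add(Add(11547, Mul(Add(-4, Mul(-1, Mul(-6, Rational(1, 4)))), -5)), 4256) = Add(Add(11547, Mul(Add(-4, Mul(-1, Rational(-3, 2))), -5)), 4256) = Add(Add(11547, Mul(Add(-4, Rational(3, 2)), -5)), 4256) = Add(Add(11547, Mul(Rational(-5, 2), -5)), 4256) = Add(Add(11547, Rational(25, 2)), 4256) = Add(Rational(23119, 2), 4256) = Rational(31631, 2)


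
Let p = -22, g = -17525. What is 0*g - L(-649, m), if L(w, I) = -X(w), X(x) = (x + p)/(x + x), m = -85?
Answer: 61/118 ≈ 0.51695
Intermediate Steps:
X(x) = (-22 + x)/(2*x) (X(x) = (x - 22)/(x + x) = (-22 + x)/((2*x)) = (-22 + x)*(1/(2*x)) = (-22 + x)/(2*x))
L(w, I) = -(-22 + w)/(2*w)
0*g - L(-649, m) = 0*(-17525) - (22 - 1*(-649))/(2*(-649)) = 0 - (-1)*(22 + 649)/(2*649) = 0 - (-1)*671/(2*649) = 0 - 1*(-61/118) = 0 + 61/118 = 61/118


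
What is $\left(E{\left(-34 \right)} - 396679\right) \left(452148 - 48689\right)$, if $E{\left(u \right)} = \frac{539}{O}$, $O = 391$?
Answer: $- \frac{62576874186050}{391} \approx -1.6004 \cdot 10^{11}$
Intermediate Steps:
$E{\left(u \right)} = \frac{539}{391}$
$\left(E{\left(-34 \right)} - 396679\right) \left(452148 - 48689\right) = \left(\frac{539}{391} - 396679\right) \left(452148 - 48689\right) = \left(- \frac{155100950}{391}\right) 403459 = - \frac{62576874186050}{391}$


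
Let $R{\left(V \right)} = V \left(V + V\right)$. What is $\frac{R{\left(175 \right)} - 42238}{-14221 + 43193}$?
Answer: $\frac{4753}{7243} \approx 0.65622$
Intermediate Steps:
$R{\left(V \right)} = 2 V^{2}$ ($R{\left(V \right)} = V 2 V = 2 V^{2}$)
$\frac{R{\left(175 \right)} - 42238}{-14221 + 43193} = \frac{2 \cdot 175^{2} - 42238}{-14221 + 43193} = \frac{2 \cdot 30625 - 42238}{28972} = \left(61250 - 42238\right) \frac{1}{28972} = 19012 \cdot \frac{1}{28972} = \frac{4753}{7243}$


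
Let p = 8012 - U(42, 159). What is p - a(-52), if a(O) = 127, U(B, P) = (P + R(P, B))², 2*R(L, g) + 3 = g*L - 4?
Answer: -48814581/4 ≈ -1.2204e+7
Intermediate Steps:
R(L, g) = -7/2 + L*g/2 (R(L, g) = -3/2 + (g*L - 4)/2 = -3/2 + (L*g - 4)/2 = -3/2 + (-4 + L*g)/2 = -3/2 + (-2 + L*g/2) = -7/2 + L*g/2)
U(B, P) = (-7/2 + P + B*P/2)² (U(B, P) = (P + (-7/2 + P*B/2))² = (P + (-7/2 + B*P/2))² = (-7/2 + P + B*P/2)²)
p = -48814073/4 (p = 8012 - (-7 + 2*159 + 42*159)²/4 = 8012 - (-7 + 318 + 6678)²/4 = 8012 - 6989²/4 = 8012 - 48846121/4 = -48814073/4 ≈ -1.2204e+7)
p - a(-52) = -48814073/4 - 1*127 = -48814073/4 - 127 = -48814581/4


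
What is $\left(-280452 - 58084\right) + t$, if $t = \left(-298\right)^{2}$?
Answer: $-249732$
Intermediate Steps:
$t = 88804$
$\left(-280452 - 58084\right) + t = \left(-280452 - 58084\right) + 88804 = -338536 + 88804 = -249732$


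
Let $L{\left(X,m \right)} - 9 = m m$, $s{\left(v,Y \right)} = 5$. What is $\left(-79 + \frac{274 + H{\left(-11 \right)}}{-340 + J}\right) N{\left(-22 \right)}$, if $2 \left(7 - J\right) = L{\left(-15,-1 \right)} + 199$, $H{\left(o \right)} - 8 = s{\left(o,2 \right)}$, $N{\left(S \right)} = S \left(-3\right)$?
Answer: $- \frac{657162}{125} \approx -5257.3$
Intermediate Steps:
$N{\left(S \right)} = - 3 S$
$H{\left(o \right)} = 13$ ($H{\left(o \right)} = 8 + 5 = 13$)
$L{\left(X,m \right)} = 9 + m^{2}$ ($L{\left(X,m \right)} = 9 + m m = 9 + m^{2}$)
$J = - \frac{195}{2}$ ($J = 7 - \frac{\left(9 + \left(-1\right)^{2}\right) + 199}{2} = 7 - \frac{\left(9 + 1\right) + 199}{2} = 7 - \frac{10 + 199}{2} = 7 - \frac{209}{2} = - \frac{195}{2} \approx -97.5$)
$\left(-79 + \frac{274 + H{\left(-11 \right)}}{-340 + J}\right) N{\left(-22 \right)} = \left(-79 + \frac{274 + 13}{-340 - \frac{195}{2}}\right) \left(\left(-3\right) \left(-22\right)\right) = \left(-79 + \frac{287}{- \frac{875}{2}}\right) 66 = \left(-79 + 287 \left(- \frac{2}{875}\right)\right) 66 = \left(-79 - \frac{82}{125}\right) 66 = \left(- \frac{9957}{125}\right) 66 = - \frac{657162}{125}$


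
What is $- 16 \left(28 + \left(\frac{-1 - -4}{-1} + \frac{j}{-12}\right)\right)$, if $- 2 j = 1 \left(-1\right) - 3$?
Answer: $- \frac{1192}{3} \approx -397.33$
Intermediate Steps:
$j = 2$ ($j = - \frac{1 \left(-1\right) - 3}{2} = - \frac{-1 - 3}{2} = \left(- \frac{1}{2}\right) \left(-4\right) = 2$)
$- 16 \left(28 + \left(\frac{-1 - -4}{-1} + \frac{j}{-12}\right)\right) = - 16 \left(28 + \left(\frac{-1 - -4}{-1} + \frac{2}{-12}\right)\right) = - 16 \left(28 + \left(\left(-1 + 4\right) \left(-1\right) + 2 \left(- \frac{1}{12}\right)\right)\right) = - 16 \left(28 + \left(3 \left(-1\right) - \frac{1}{6}\right)\right) = - 16 \left(28 - \frac{19}{6}\right) = \left(-16\right) \frac{149}{6} = - \frac{1192}{3}$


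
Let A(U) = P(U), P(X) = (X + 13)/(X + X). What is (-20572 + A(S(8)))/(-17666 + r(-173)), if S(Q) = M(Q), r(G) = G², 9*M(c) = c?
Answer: -329027/196208 ≈ -1.6769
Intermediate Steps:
M(c) = c/9
P(X) = (13 + X)/(2*X) (P(X) = (13 + X)/((2*X)) = (13 + X)*(1/(2*X)) = (13 + X)/(2*X))
S(Q) = Q/9
A(U) = (13 + U)/(2*U)
(-20572 + A(S(8)))/(-17666 + r(-173)) = (-20572 + (13 + (⅑)*8)/(2*(((⅑)*8))))/(-17666 + (-173)²) = (-20572 + (13 + 8/9)/(2*(8/9)))/(-17666 + 29929) = (-20572 + (½)*(9/8)*(125/9))/12263 = (-20572 + 125/16)*(1/12263) = -329027/16*1/12263 = -329027/196208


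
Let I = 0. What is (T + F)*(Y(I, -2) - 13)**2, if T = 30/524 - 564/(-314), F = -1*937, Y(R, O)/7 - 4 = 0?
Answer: -8654921775/41134 ≈ -2.1041e+5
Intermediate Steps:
Y(R, O) = 28 (Y(R, O) = 28 + 7*0 = 28 + 0 = 28)
F = -937
T = 76239/41134 (T = 30*(1/524) - 564*(-1/314) = 15/262 + 282/157 = 76239/41134 ≈ 1.8534)
(T + F)*(Y(I, -2) - 13)**2 = (76239/41134 - 937)*(28 - 13)**2 = -38466319/41134*15**2 = -38466319/41134*225 = -8654921775/41134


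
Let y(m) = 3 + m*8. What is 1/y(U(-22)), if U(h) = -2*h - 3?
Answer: 1/331 ≈ 0.0030211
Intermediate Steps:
U(h) = -3 - 2*h
y(m) = 3 + 8*m
1/y(U(-22)) = 1/(3 + 8*(-3 - 2*(-22))) = 1/(3 + 8*(-3 + 44)) = 1/(3 + 8*41) = 1/(3 + 328) = 1/331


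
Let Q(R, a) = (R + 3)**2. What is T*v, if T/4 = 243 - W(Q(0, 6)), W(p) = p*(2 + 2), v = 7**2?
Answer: 40572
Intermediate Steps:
Q(R, a) = (3 + R)**2
v = 49
W(p) = 4*p (W(p) = p*4 = 4*p)
T = 828 (T = 4*(243 - 4*(3 + 0)**2) = 4*(243 - 4*3**2) = 4*(243 - 4*9) = 4*(243 - 1*36) = 4*(243 - 36) = 4*207 = 828)
T*v = 828*49 = 40572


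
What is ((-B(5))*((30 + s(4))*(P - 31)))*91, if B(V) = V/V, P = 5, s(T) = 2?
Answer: 75712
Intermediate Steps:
B(V) = 1
((-B(5))*((30 + s(4))*(P - 31)))*91 = ((-1*1)*((30 + 2)*(5 - 31)))*91 = -32*(-26)*91 = -1*(-832)*91 = 832*91 = 75712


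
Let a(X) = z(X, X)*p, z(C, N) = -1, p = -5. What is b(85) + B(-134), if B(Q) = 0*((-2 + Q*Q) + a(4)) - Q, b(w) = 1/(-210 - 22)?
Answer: 31087/232 ≈ 134.00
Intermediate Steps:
a(X) = 5 (a(X) = -1*(-5) = 5)
b(w) = -1/232 (b(w) = 1/(-232) = -1/232)
B(Q) = -Q (B(Q) = 0*((-2 + Q*Q) + 5) - Q = 0*((-2 + Q**2) + 5) - Q = 0*(3 + Q**2) - Q = 0 - Q = -Q)
b(85) + B(-134) = -1/232 - 1*(-134) = -1/232 + 134 = 31087/232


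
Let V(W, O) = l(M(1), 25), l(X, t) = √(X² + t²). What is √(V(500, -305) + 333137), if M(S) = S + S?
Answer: √(333137 + √629) ≈ 577.20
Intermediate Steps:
M(S) = 2*S
V(W, O) = √629 (V(W, O) = √((2*1)² + 25²) = √(2² + 625) = √(4 + 625) = √629)
√(V(500, -305) + 333137) = √(√629 + 333137) = √(333137 + √629)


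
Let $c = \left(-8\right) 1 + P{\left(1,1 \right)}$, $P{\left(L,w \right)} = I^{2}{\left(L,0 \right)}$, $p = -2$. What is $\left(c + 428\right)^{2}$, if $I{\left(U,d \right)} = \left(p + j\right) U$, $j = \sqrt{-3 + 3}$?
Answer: $179776$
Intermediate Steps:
$j = 0$ ($j = \sqrt{0} = 0$)
$I{\left(U,d \right)} = - 2 U$ ($I{\left(U,d \right)} = \left(-2 + 0\right) U = - 2 U$)
$P{\left(L,w \right)} = 4 L^{2}$ ($P{\left(L,w \right)} = \left(- 2 L\right)^{2} = 4 L^{2}$)
$c = -4$ ($c = \left(-8\right) 1 + 4 \cdot 1^{2} = -8 + 4 \cdot 1 = -8 + 4 = -4$)
$\left(c + 428\right)^{2} = \left(-4 + 428\right)^{2} = 424^{2} = 179776$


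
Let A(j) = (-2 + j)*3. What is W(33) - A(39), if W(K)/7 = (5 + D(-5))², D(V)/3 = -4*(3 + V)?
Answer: 5776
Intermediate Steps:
D(V) = -36 - 12*V (D(V) = 3*(-4*(3 + V)) = 3*(-12 - 4*V) = -36 - 12*V)
A(j) = -6 + 3*j
W(K) = 5887 (W(K) = 7*(5 + (-36 - 12*(-5)))² = 7*(5 + (-36 + 60))² = 7*(5 + 24)² = 7*29² = 7*841 = 5887)
W(33) - A(39) = 5887 - (-6 + 3*39) = 5887 - (-6 + 117) = 5887 - 1*111 = 5887 - 111 = 5776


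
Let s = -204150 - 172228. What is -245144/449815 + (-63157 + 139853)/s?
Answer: -63382909836/84650235035 ≈ -0.74876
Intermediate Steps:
s = -376378
-245144/449815 + (-63157 + 139853)/s = -245144/449815 + (-63157 + 139853)/(-376378) = -245144*1/449815 + 76696*(-1/376378) = -245144/449815 - 38348/188189 = -63382909836/84650235035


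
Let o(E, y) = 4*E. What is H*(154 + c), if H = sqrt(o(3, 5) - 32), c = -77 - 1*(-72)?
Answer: 298*I*sqrt(5) ≈ 666.35*I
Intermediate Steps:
c = -5 (c = -77 + 72 = -5)
H = 2*I*sqrt(5) (H = sqrt(4*3 - 32) = sqrt(12 - 32) = sqrt(-20) = 2*I*sqrt(5) ≈ 4.4721*I)
H*(154 + c) = (2*I*sqrt(5))*(154 - 5) = (2*I*sqrt(5))*149 = 298*I*sqrt(5)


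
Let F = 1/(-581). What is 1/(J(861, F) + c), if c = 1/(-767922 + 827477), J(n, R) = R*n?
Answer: -4943065/7325182 ≈ -0.67480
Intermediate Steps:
F = -1/581 ≈ -0.0017212
c = 1/59555 ≈ 1.6791e-5
1/(J(861, F) + c) = 1/(-1/581*861 + 1/59555) = 1/(-123/83 + 1/59555) = 1/(-7325182/4943065) = -4943065/7325182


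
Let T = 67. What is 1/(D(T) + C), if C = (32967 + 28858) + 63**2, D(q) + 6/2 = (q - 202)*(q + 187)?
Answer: 1/31501 ≈ 3.1745e-5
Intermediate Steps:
D(q) = -3 + (-202 + q)*(187 + q) (D(q) = -3 + (q - 202)*(q + 187) = -3 + (-202 + q)*(187 + q))
C = 65794 (C = 61825 + 3969 = 65794)
1/(D(T) + C) = 1/((-37777 + 67**2 - 15*67) + 65794) = 1/((-37777 + 4489 - 1005) + 65794) = 1/(-34293 + 65794) = 1/31501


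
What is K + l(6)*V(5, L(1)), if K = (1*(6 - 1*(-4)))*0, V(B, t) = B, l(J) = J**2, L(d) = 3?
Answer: 180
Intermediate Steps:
K = 0 (K = (1*(6 + 4))*0 = (1*10)*0 = 10*0 = 0)
K + l(6)*V(5, L(1)) = 0 + 6**2*5 = 0 + 36*5 = 0 + 180 = 180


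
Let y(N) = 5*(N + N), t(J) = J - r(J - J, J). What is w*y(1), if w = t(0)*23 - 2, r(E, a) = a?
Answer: -20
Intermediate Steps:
t(J) = 0 (t(J) = J - J = 0)
y(N) = 10*N (y(N) = 5*(2*N) = 10*N)
w = -2 (w = 0*23 - 2 = 0 - 2 = -2)
w*y(1) = -20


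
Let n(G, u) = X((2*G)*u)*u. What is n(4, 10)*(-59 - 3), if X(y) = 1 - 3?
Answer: 1240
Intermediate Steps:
X(y) = -2
n(G, u) = -2*u
n(4, 10)*(-59 - 3) = (-2*10)*(-59 - 3) = -20*(-62) = 1240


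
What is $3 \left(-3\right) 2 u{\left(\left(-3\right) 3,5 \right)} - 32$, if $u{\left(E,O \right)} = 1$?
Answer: $-50$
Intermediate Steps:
$3 \left(-3\right) 2 u{\left(\left(-3\right) 3,5 \right)} - 32 = 3 \left(-3\right) 2 \cdot 1 - 32 = \left(-9\right) 2 \cdot 1 - 32 = \left(-18\right) 1 - 32 = -18 - 32 = -50$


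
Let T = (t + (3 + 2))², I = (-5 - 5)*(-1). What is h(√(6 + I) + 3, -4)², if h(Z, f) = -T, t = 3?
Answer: 4096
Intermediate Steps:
I = 10 (I = -10*(-1) = 10)
T = 64 (T = (3 + (3 + 2))² = (3 + 5)² = 8² = 64)
h(Z, f) = -64 (h(Z, f) = -1*64 = -64)
h(√(6 + I) + 3, -4)² = (-64)² = 4096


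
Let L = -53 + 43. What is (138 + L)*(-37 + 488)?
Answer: 57728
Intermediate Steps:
L = -10
(138 + L)*(-37 + 488) = (138 - 10)*(-37 + 488) = 128*451 = 57728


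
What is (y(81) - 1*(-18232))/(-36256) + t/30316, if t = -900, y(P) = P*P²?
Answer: -379466297/24980384 ≈ -15.191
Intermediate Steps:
y(P) = P³
(y(81) - 1*(-18232))/(-36256) + t/30316 = (81³ - 1*(-18232))/(-36256) - 900/30316 = (531441 + 18232)*(-1/36256) - 900*1/30316 = 549673*(-1/36256) - 225/7579 = -549673/36256 - 225/7579 = -379466297/24980384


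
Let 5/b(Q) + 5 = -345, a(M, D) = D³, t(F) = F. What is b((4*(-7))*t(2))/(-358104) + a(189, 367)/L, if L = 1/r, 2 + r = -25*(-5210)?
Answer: 161389942976441934721/25067280 ≈ 6.4383e+12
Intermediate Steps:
r = 130248 (r = -2 - 25*(-5210) = -2 + 130250 = 130248)
L = 1/130248 ≈ 7.6777e-6
b(Q) = -1/70 (b(Q) = 5/(-5 - 345) = 5/(-350) = 5*(-1/350) = -1/70)
b((4*(-7))*t(2))/(-358104) + a(189, 367)/L = -1/70/(-358104) + 367³/(1/130248) = -1/70*(-1/358104) + 49430863*130248 = 1/25067280 + 6438271044024 = 161389942976441934721/25067280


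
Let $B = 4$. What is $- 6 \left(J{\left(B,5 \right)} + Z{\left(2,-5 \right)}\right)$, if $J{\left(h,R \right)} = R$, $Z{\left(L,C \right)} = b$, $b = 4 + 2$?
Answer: $-66$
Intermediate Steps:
$b = 6$
$Z{\left(L,C \right)} = 6$
$- 6 \left(J{\left(B,5 \right)} + Z{\left(2,-5 \right)}\right) = - 6 \left(5 + 6\right) = \left(-6\right) 11 = -66$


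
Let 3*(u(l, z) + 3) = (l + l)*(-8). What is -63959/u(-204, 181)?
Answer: -9137/155 ≈ -58.948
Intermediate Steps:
u(l, z) = -3 - 16*l/3 (u(l, z) = -3 + ((l + l)*(-8))/3 = -3 + ((2*l)*(-8))/3 = -3 + (-16*l)/3 = -3 - 16*l/3)
-63959/u(-204, 181) = -63959/(-3 - 16/3*(-204)) = -63959/(-3 + 1088) = -63959/1085 = -63959*1/1085 = -9137/155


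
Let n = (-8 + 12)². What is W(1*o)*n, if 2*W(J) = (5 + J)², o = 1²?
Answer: 288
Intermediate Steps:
o = 1
n = 16 (n = 4² = 16)
W(J) = (5 + J)²/2
W(1*o)*n = ((5 + 1*1)²/2)*16 = ((5 + 1)²/2)*16 = ((½)*6²)*16 = ((½)*36)*16 = 18*16 = 288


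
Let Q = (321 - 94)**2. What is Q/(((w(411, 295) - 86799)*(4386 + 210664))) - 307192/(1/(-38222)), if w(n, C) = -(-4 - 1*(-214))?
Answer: 219698420096733469271/18711285450 ≈ 1.1741e+10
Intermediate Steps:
w(n, C) = -210 (w(n, C) = -(-4 + 214) = -1*210 = -210)
Q = 51529 (Q = 227**2 = 51529)
Q/(((w(411, 295) - 86799)*(4386 + 210664))) - 307192/(1/(-38222)) = 51529/(((-210 - 86799)*(4386 + 210664))) - 307192/(1/(-38222)) = 51529/((-87009*215050)) - 307192/(-1/38222) = 51529/(-18711285450) - 307192*(-38222) = 51529*(-1/18711285450) + 11741492624 = -51529/18711285450 + 11741492624 = 219698420096733469271/18711285450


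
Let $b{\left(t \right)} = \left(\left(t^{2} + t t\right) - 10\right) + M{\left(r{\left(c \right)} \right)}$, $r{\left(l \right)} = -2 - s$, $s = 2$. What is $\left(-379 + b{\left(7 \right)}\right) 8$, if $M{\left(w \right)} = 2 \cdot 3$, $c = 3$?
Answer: $-2280$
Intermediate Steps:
$r{\left(l \right)} = -4$ ($r{\left(l \right)} = -2 - 2 = -4$)
$M{\left(w \right)} = 6$
$b{\left(t \right)} = -4 + 2 t^{2}$ ($b{\left(t \right)} = \left(\left(t^{2} + t t\right) - 10\right) + 6 = \left(\left(t^{2} + t^{2}\right) - 10\right) + 6 = \left(2 t^{2} - 10\right) + 6 = \left(-10 + 2 t^{2}\right) + 6 = -4 + 2 t^{2}$)
$\left(-379 + b{\left(7 \right)}\right) 8 = \left(-379 - \left(4 - 2 \cdot 7^{2}\right)\right) 8 = \left(-379 + \left(-4 + 2 \cdot 49\right)\right) 8 = \left(-379 + \left(-4 + 98\right)\right) 8 = \left(-379 + 94\right) 8 = \left(-285\right) 8 = -2280$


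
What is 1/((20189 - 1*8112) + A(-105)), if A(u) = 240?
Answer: 1/12317 ≈ 8.1189e-5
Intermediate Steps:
1/((20189 - 1*8112) + A(-105)) = 1/((20189 - 1*8112) + 240) = 1/((20189 - 8112) + 240) = 1/(12077 + 240) = 1/12317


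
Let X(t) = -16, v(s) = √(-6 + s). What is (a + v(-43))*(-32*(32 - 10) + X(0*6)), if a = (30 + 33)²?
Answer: -2857680 - 5040*I ≈ -2.8577e+6 - 5040.0*I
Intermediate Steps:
a = 3969 (a = 63² = 3969)
(a + v(-43))*(-32*(32 - 10) + X(0*6)) = (3969 + √(-6 - 43))*(-32*(32 - 10) - 16) = (3969 + √(-49))*(-32*22 - 16) = (3969 + 7*I)*(-704 - 16) = (3969 + 7*I)*(-720) = -2857680 - 5040*I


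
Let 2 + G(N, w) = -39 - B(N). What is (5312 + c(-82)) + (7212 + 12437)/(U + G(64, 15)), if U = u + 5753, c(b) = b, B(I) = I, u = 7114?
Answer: 66764909/12762 ≈ 5231.5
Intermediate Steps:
G(N, w) = -41 - N (G(N, w) = -2 + (-39 - N) = -41 - N)
U = 12867 (U = 7114 + 5753 = 12867)
(5312 + c(-82)) + (7212 + 12437)/(U + G(64, 15)) = (5312 - 82) + (7212 + 12437)/(12867 + (-41 - 1*64)) = 5230 + 19649/(12867 + (-41 - 64)) = 5230 + 19649/(12867 - 105) = 5230 + 19649/12762 = 66764909/12762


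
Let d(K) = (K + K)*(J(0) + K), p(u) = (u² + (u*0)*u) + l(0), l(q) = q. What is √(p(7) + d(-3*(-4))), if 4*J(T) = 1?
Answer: 7*√7 ≈ 18.520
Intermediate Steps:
J(T) = ¼ (J(T) = (¼)*1 = ¼)
p(u) = u² (p(u) = (u² + (u*0)*u) + 0 = (u² + 0*u) + 0 = (u² + 0) + 0 = u² + 0 = u²)
d(K) = 2*K*(¼ + K) (d(K) = (K + K)*(¼ + K) = (2*K)*(¼ + K) = 2*K*(¼ + K))
√(p(7) + d(-3*(-4))) = √(7² + (-3*(-4))*(1 + 4*(-3*(-4)))/2) = √(49 + (½)*12*(1 + 4*12)) = √(49 + (½)*12*(1 + 48)) = √(49 + (½)*12*49) = √(49 + 294) = √343 = 7*√7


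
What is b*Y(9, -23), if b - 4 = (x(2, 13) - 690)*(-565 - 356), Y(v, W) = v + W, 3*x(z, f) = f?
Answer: -8841042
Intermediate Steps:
x(z, f) = f/3
Y(v, W) = W + v
b = 631503 (b = 4 + ((1/3)*13 - 690)*(-565 - 356) = 4 + (13/3 - 690)*(-921) = 4 - 2057/3*(-921) = 4 + 631499 = 631503)
b*Y(9, -23) = 631503*(-23 + 9) = 631503*(-14) = -8841042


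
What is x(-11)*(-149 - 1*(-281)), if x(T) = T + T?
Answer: -2904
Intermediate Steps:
x(T) = 2*T
x(-11)*(-149 - 1*(-281)) = (2*(-11))*(-149 - 1*(-281)) = -22*(-149 + 281) = -22*132 = -2904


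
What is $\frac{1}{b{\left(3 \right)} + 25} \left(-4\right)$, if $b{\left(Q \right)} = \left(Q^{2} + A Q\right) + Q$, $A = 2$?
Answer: $- \frac{4}{43} \approx -0.093023$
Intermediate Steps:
$b{\left(Q \right)} = Q^{2} + 3 Q$ ($b{\left(Q \right)} = \left(Q^{2} + 2 Q\right) + Q = Q^{2} + 3 Q$)
$\frac{1}{b{\left(3 \right)} + 25} \left(-4\right) = \frac{1}{3 \left(3 + 3\right) + 25} \left(-4\right) = \frac{1}{3 \cdot 6 + 25} \left(-4\right) = \frac{1}{18 + 25} \left(-4\right) = \frac{1}{43} \left(-4\right) = - \frac{4}{43}$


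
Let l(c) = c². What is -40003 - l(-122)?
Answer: -54887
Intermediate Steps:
-40003 - l(-122) = -40003 - 1*(-122)² = -40003 - 1*14884 = -40003 - 14884 = -54887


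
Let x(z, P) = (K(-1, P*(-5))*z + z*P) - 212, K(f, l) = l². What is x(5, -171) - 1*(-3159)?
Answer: 3657217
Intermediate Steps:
x(z, P) = -212 + P*z + 25*z*P² (x(z, P) = ((P*(-5))²*z + z*P) - 212 = ((-5*P)²*z + P*z) - 212 = ((25*P²)*z + P*z) - 212 = (25*z*P² + P*z) - 212 = (P*z + 25*z*P²) - 212 = -212 + P*z + 25*z*P²)
x(5, -171) - 1*(-3159) = (-212 - 171*5 + 25*5*(-171)²) - 1*(-3159) = (-212 - 855 + 25*5*29241) + 3159 = (-212 - 855 + 3655125) + 3159 = 3654058 + 3159 = 3657217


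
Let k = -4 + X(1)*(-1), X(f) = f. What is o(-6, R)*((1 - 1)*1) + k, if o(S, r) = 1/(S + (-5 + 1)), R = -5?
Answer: -5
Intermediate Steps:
o(S, r) = 1/(-4 + S) (o(S, r) = 1/(S - 4) = 1/(-4 + S))
k = -5 (k = -4 + 1*(-1) = -4 - 1 = -5)
o(-6, R)*((1 - 1)*1) + k = ((1 - 1)*1)/(-4 - 6) - 5 = (0*1)/(-10) - 5 = -⅒*0 - 5 = 0 - 5 = -5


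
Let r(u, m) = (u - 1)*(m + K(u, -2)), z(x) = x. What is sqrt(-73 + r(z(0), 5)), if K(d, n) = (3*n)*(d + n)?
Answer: 3*I*sqrt(10) ≈ 9.4868*I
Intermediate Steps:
K(d, n) = 3*n*(d + n)
r(u, m) = (-1 + u)*(12 + m - 6*u) (r(u, m) = (u - 1)*(m + 3*(-2)*(u - 2)) = (-1 + u)*(m + 3*(-2)*(-2 + u)) = (-1 + u)*(m + (12 - 6*u)) = (-1 + u)*(12 + m - 6*u))
sqrt(-73 + r(z(0), 5)) = sqrt(-73 + (-12 - 1*5 - 6*0**2 + 18*0 + 5*0)) = sqrt(-73 + (-12 - 5 - 6*0 + 0 + 0)) = sqrt(-73 + (-12 - 5 + 0 + 0 + 0)) = sqrt(-73 - 17) = sqrt(-90) = 3*I*sqrt(10)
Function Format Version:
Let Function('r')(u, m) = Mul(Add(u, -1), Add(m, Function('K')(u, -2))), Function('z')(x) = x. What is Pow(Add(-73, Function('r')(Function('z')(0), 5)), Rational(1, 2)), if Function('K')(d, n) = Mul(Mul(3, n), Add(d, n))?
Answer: Mul(3, I, Pow(10, Rational(1, 2))) ≈ Mul(9.4868, I)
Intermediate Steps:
Function('K')(d, n) = Mul(3, n, Add(d, n))
Function('r')(u, m) = Mul(Add(-1, u), Add(12, m, Mul(-6, u))) (Function('r')(u, m) = Mul(Add(u, -1), Add(m, Mul(3, -2, Add(u, -2)))) = Mul(Add(-1, u), Add(m, Mul(3, -2, Add(-2, u)))) = Mul(Add(-1, u), Add(m, Add(12, Mul(-6, u)))) = Mul(Add(-1, u), Add(12, m, Mul(-6, u))))
Pow(Add(-73, Function('r')(Function('z')(0), 5)), Rational(1, 2)) = Pow(Add(-73, Add(-12, Mul(-1, 5), Mul(-6, Pow(0, 2)), Mul(18, 0), Mul(5, 0))), Rational(1, 2)) = Pow(Add(-73, Add(-12, -5, Mul(-6, 0), 0, 0)), Rational(1, 2)) = Pow(Add(-73, Add(-12, -5, 0, 0, 0)), Rational(1, 2)) = Pow(Add(-73, -17), Rational(1, 2)) = Pow(-90, Rational(1, 2)) = Mul(3, I, Pow(10, Rational(1, 2)))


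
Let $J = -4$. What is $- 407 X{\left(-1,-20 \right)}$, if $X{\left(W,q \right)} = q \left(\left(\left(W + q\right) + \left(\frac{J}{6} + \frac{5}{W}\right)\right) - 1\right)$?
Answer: $- \frac{675620}{3} \approx -2.2521 \cdot 10^{5}$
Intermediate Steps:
$X{\left(W,q \right)} = q \left(- \frac{5}{3} + W + q + \frac{5}{W}\right)$ ($X{\left(W,q \right)} = q \left(\left(\left(W + q\right) + \left(- \frac{4}{6} + \frac{5}{W}\right)\right) - 1\right) = q \left(\left(\left(W + q\right) + \left(\left(-4\right) \frac{1}{6} + \frac{5}{W}\right)\right) - 1\right) = q \left(\left(\left(W + q\right) - \left(\frac{2}{3} - \frac{5}{W}\right)\right) - 1\right) = q \left(\left(- \frac{2}{3} + W + q + \frac{5}{W}\right) - 1\right) = q \left(- \frac{5}{3} + W + q + \frac{5}{W}\right)$)
$- 407 X{\left(-1,-20 \right)} = - 407 \cdot \frac{1}{3} \left(-20\right) \frac{1}{-1} \left(15 - \left(-5 + 3 \left(-1\right) + 3 \left(-20\right)\right)\right) = - 407 \cdot \frac{1}{3} \left(-20\right) \left(-1\right) \left(15 - \left(-5 - 3 - 60\right)\right) = - 407 \cdot \frac{1}{3} \left(-20\right) \left(-1\right) \left(15 - -68\right) = - 407 \cdot \frac{1}{3} \left(-20\right) \left(-1\right) \left(15 + 68\right) = - 407 \cdot \frac{1}{3} \left(-20\right) \left(-1\right) 83 = \left(-407\right) \frac{1660}{3} = - \frac{675620}{3}$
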